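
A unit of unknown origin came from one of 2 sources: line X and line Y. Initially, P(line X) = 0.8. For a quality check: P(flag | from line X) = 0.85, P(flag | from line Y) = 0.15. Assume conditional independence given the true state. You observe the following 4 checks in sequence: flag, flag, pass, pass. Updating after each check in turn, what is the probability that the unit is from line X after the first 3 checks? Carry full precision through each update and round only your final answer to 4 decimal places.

0.9577

Apply Bayes' rule sequentially, carrying P(line X) forward.
After 'flag': P(line X) = 0.85·0.8000 / (0.85·0.8000 + 0.15·0.2000) ≈ 0.9577
After 'flag': P(line X) = 0.85·0.9577 / (0.85·0.9577 + 0.15·0.0423) ≈ 0.9923
After 'pass': P(line X) = 0.15·0.9923 / (0.15·0.9923 + 0.85·0.0077) ≈ 0.9577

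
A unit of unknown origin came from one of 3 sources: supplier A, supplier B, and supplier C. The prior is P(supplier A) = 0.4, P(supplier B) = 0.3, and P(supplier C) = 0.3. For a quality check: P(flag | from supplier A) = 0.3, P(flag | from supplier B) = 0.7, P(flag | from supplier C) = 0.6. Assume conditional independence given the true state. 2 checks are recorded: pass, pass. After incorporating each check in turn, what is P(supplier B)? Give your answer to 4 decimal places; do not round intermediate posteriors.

Apply Bayes' rule sequentially, carrying P(supplier B) forward.
After 'pass': normaliser = 0.7·0.4000 + 0.3·0.3000 + 0.4·0.3000; P(supplier A) ≈ 0.5714, P(supplier B) ≈ 0.1837, P(supplier C) ≈ 0.2449
After 'pass': normaliser = 0.7·0.5714 + 0.3·0.1837 + 0.4·0.2449; P(supplier A) ≈ 0.7232, P(supplier B) ≈ 0.0996, P(supplier C) ≈ 0.1771

0.0996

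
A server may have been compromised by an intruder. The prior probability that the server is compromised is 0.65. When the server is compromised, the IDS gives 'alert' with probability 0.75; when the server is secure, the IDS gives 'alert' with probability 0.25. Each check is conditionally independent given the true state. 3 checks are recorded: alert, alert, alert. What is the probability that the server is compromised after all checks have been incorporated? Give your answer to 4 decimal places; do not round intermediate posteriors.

0.9804

After 'alert': P(compromised) = 0.75·0.6500 / (0.75·0.6500 + 0.25·0.3500) ≈ 0.8478
After 'alert': P(compromised) = 0.75·0.8478 / (0.75·0.8478 + 0.25·0.1522) ≈ 0.9435
After 'alert': P(compromised) = 0.75·0.9435 / (0.75·0.9435 + 0.25·0.0565) ≈ 0.9804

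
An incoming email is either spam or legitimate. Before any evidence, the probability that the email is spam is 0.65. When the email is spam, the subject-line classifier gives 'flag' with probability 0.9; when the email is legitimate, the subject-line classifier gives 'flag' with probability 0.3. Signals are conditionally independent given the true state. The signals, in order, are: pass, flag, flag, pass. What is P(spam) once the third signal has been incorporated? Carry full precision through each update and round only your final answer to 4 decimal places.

After 'pass': P(spam) = 0.1·0.6500 / (0.1·0.6500 + 0.7·0.3500) ≈ 0.2097
After 'flag': P(spam) = 0.9·0.2097 / (0.9·0.2097 + 0.3·0.7903) ≈ 0.4432
After 'flag': P(spam) = 0.9·0.4432 / (0.9·0.4432 + 0.3·0.5568) ≈ 0.7048

0.7048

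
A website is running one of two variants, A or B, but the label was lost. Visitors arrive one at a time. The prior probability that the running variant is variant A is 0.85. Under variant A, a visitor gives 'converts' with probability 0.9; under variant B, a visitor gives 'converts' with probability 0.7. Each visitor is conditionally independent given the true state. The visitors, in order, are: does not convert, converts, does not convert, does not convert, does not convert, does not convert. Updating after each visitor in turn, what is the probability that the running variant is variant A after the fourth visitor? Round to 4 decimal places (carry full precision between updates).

0.2125

Each posterior becomes the prior for the next update.
After 'does not convert': P(A) = 0.1·0.8500 / (0.1·0.8500 + 0.3·0.1500) ≈ 0.6538
After 'converts': P(A) = 0.9·0.6538 / (0.9·0.6538 + 0.7·0.3462) ≈ 0.7083
After 'does not convert': P(A) = 0.1·0.7083 / (0.1·0.7083 + 0.3·0.2917) ≈ 0.4474
After 'does not convert': P(A) = 0.1·0.4474 / (0.1·0.4474 + 0.3·0.5526) ≈ 0.2125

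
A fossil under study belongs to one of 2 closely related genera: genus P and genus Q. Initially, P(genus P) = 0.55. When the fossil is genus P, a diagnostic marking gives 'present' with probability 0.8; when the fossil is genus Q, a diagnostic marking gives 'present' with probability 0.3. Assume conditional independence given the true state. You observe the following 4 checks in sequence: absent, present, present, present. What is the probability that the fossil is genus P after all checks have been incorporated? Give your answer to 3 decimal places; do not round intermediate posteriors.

After 'absent': P(genus P) = 0.2·0.5500 / (0.2·0.5500 + 0.7·0.4500) ≈ 0.2588
After 'present': P(genus P) = 0.8·0.2588 / (0.8·0.2588 + 0.3·0.7412) ≈ 0.4822
After 'present': P(genus P) = 0.8·0.4822 / (0.8·0.4822 + 0.3·0.5178) ≈ 0.7129
After 'present': P(genus P) = 0.8·0.7129 / (0.8·0.7129 + 0.3·0.2871) ≈ 0.8688

0.869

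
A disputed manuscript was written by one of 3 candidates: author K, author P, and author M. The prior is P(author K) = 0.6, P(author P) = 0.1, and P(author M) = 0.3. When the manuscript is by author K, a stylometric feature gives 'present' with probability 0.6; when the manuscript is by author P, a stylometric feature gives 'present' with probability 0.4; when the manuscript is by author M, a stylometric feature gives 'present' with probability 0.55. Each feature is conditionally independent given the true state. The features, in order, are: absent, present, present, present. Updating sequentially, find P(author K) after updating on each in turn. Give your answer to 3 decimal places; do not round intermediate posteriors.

0.663

After 'absent': normaliser = 0.4·0.6000 + 0.6·0.1000 + 0.45·0.3000; P(author K) ≈ 0.5517, P(author P) ≈ 0.1379, P(author M) ≈ 0.3103
After 'present': normaliser = 0.6·0.5517 + 0.4·0.1379 + 0.55·0.3103; P(author K) ≈ 0.5944, P(author P) ≈ 0.0991, P(author M) ≈ 0.3065
After 'present': normaliser = 0.6·0.5944 + 0.4·0.0991 + 0.55·0.3065; P(author K) ≈ 0.6314, P(author P) ≈ 0.0702, P(author M) ≈ 0.2984
After 'present': normaliser = 0.6·0.6314 + 0.4·0.0702 + 0.55·0.2984; P(author K) ≈ 0.6634, P(author P) ≈ 0.0491, P(author M) ≈ 0.2874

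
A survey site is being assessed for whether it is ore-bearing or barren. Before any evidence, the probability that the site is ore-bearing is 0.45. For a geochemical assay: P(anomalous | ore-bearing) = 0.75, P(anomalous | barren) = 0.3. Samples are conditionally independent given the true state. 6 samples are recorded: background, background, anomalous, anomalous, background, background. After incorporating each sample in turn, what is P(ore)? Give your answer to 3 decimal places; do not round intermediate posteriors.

After 'background': P(ore) = 0.25·0.4500 / (0.25·0.4500 + 0.7·0.5500) ≈ 0.2261
After 'background': P(ore) = 0.25·0.2261 / (0.25·0.2261 + 0.7·0.7739) ≈ 0.0945
After 'anomalous': P(ore) = 0.75·0.0945 / (0.75·0.0945 + 0.3·0.9055) ≈ 0.2069
After 'anomalous': P(ore) = 0.75·0.2069 / (0.75·0.2069 + 0.3·0.7931) ≈ 0.3948
After 'background': P(ore) = 0.25·0.3948 / (0.25·0.3948 + 0.7·0.6052) ≈ 0.1889
After 'background': P(ore) = 0.25·0.1889 / (0.25·0.1889 + 0.7·0.8111) ≈ 0.0768

0.077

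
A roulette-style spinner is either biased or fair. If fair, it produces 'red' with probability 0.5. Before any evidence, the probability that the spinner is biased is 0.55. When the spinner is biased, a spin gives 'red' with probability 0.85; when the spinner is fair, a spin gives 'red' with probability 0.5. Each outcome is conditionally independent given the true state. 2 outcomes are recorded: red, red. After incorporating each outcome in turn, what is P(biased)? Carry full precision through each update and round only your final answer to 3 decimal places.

Each posterior becomes the prior for the next update.
After 'red': P(biased) = 0.85·0.5500 / (0.85·0.5500 + 0.5·0.4500) ≈ 0.6751
After 'red': P(biased) = 0.85·0.6751 / (0.85·0.6751 + 0.5·0.3249) ≈ 0.7794

0.779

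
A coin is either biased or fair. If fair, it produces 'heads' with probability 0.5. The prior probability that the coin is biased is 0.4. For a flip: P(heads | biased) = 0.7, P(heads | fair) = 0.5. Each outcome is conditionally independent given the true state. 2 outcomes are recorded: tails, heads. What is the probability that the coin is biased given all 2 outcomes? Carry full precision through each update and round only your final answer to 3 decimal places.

0.359

After 'tails': P(biased) = 0.3·0.4000 / (0.3·0.4000 + 0.5·0.6000) ≈ 0.2857
After 'heads': P(biased) = 0.7·0.2857 / (0.7·0.2857 + 0.5·0.7143) ≈ 0.3590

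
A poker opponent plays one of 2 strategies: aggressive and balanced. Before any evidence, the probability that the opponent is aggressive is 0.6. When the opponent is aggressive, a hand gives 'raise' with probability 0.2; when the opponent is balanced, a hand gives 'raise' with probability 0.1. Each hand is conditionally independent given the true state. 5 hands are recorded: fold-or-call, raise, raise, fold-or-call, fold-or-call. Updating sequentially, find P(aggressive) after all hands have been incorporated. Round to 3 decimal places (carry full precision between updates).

Apply Bayes' rule sequentially, carrying P(aggressive) forward.
After 'fold-or-call': P(aggressive) = 0.8·0.6000 / (0.8·0.6000 + 0.9·0.4000) ≈ 0.5714
After 'raise': P(aggressive) = 0.2·0.5714 / (0.2·0.5714 + 0.1·0.4286) ≈ 0.7273
After 'raise': P(aggressive) = 0.2·0.7273 / (0.2·0.7273 + 0.1·0.2727) ≈ 0.8421
After 'fold-or-call': P(aggressive) = 0.8·0.8421 / (0.8·0.8421 + 0.9·0.1579) ≈ 0.8258
After 'fold-or-call': P(aggressive) = 0.8·0.8258 / (0.8·0.8258 + 0.9·0.1742) ≈ 0.8082

0.808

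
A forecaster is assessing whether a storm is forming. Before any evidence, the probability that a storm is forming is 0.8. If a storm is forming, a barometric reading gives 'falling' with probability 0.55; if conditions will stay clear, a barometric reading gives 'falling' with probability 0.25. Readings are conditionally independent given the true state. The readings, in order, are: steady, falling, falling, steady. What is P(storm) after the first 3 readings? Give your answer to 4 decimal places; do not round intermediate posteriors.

After 'steady': P(storm) = 0.45·0.8000 / (0.45·0.8000 + 0.75·0.2000) ≈ 0.7059
After 'falling': P(storm) = 0.55·0.7059 / (0.55·0.7059 + 0.25·0.2941) ≈ 0.8408
After 'falling': P(storm) = 0.55·0.8408 / (0.55·0.8408 + 0.25·0.1592) ≈ 0.9207

0.9207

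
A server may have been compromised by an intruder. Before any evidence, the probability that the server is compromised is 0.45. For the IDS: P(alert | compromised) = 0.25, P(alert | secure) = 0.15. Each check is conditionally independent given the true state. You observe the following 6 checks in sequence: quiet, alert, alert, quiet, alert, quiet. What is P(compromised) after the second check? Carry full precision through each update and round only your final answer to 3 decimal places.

0.546

After 'quiet': P(compromised) = 0.75·0.4500 / (0.75·0.4500 + 0.85·0.5500) ≈ 0.4193
After 'alert': P(compromised) = 0.25·0.4193 / (0.25·0.4193 + 0.15·0.5807) ≈ 0.5461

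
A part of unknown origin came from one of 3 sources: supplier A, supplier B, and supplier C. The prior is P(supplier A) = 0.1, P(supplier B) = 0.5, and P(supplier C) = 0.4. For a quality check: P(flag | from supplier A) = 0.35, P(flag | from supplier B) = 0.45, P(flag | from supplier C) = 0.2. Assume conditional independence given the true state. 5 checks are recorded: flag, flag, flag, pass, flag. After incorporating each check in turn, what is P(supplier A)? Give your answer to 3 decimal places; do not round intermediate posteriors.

0.076

After 'flag': normaliser = 0.35·0.1000 + 0.45·0.5000 + 0.2·0.4000; P(supplier A) ≈ 0.1029, P(supplier B) ≈ 0.6618, P(supplier C) ≈ 0.2353
After 'flag': normaliser = 0.35·0.1029 + 0.45·0.6618 + 0.2·0.2353; P(supplier A) ≈ 0.0946, P(supplier B) ≈ 0.7819, P(supplier C) ≈ 0.1236
After 'flag': normaliser = 0.35·0.0946 + 0.45·0.7819 + 0.2·0.1236; P(supplier A) ≈ 0.0808, P(supplier B) ≈ 0.8589, P(supplier C) ≈ 0.0603
After 'pass': normaliser = 0.65·0.0808 + 0.55·0.8589 + 0.8·0.0603; P(supplier A) ≈ 0.0917, P(supplier B) ≈ 0.8242, P(supplier C) ≈ 0.0842
After 'flag': normaliser = 0.35·0.0917 + 0.45·0.8242 + 0.2·0.0842; P(supplier A) ≈ 0.0764, P(supplier B) ≈ 0.8835, P(supplier C) ≈ 0.0401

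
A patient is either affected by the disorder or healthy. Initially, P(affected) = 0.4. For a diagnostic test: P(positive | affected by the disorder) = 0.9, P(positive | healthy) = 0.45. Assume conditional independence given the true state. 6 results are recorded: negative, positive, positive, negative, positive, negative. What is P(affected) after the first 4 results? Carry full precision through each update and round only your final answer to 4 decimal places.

0.0810

Apply Bayes' rule sequentially, carrying P(affected) forward.
After 'negative': P(affected) = 0.1·0.4000 / (0.1·0.4000 + 0.55·0.6000) ≈ 0.1081
After 'positive': P(affected) = 0.9·0.1081 / (0.9·0.1081 + 0.45·0.8919) ≈ 0.1951
After 'positive': P(affected) = 0.9·0.1951 / (0.9·0.1951 + 0.45·0.8049) ≈ 0.3265
After 'negative': P(affected) = 0.1·0.3265 / (0.1·0.3265 + 0.55·0.6735) ≈ 0.0810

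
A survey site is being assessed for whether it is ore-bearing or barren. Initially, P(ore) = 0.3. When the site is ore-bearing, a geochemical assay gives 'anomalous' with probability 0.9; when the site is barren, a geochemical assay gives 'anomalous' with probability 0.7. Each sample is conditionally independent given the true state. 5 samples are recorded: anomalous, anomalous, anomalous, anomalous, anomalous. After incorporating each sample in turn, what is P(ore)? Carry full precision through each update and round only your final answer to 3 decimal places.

0.601

After 'anomalous': P(ore) = 0.9·0.3000 / (0.9·0.3000 + 0.7·0.7000) ≈ 0.3553
After 'anomalous': P(ore) = 0.9·0.3553 / (0.9·0.3553 + 0.7·0.6447) ≈ 0.4147
After 'anomalous': P(ore) = 0.9·0.4147 / (0.9·0.4147 + 0.7·0.5853) ≈ 0.4767
After 'anomalous': P(ore) = 0.9·0.4767 / (0.9·0.4767 + 0.7·0.5233) ≈ 0.5394
After 'anomalous': P(ore) = 0.9·0.5394 / (0.9·0.5394 + 0.7·0.4606) ≈ 0.6009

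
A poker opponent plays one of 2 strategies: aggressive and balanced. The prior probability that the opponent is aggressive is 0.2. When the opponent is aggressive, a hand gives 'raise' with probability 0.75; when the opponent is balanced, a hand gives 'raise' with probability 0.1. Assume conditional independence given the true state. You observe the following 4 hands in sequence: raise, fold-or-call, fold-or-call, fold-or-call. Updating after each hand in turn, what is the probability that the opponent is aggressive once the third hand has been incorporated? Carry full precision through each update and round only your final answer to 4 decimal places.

After 'raise': P(aggressive) = 0.75·0.2000 / (0.75·0.2000 + 0.1·0.8000) ≈ 0.6522
After 'fold-or-call': P(aggressive) = 0.25·0.6522 / (0.25·0.6522 + 0.9·0.3478) ≈ 0.3425
After 'fold-or-call': P(aggressive) = 0.25·0.3425 / (0.25·0.3425 + 0.9·0.6575) ≈ 0.1264

0.1264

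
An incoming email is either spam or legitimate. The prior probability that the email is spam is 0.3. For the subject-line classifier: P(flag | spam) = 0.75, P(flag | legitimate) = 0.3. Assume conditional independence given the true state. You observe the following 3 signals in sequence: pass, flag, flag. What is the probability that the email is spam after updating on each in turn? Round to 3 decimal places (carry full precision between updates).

0.489

Each posterior becomes the prior for the next update.
After 'pass': P(spam) = 0.25·0.3000 / (0.25·0.3000 + 0.7·0.7000) ≈ 0.1327
After 'flag': P(spam) = 0.75·0.1327 / (0.75·0.1327 + 0.3·0.8673) ≈ 0.2768
After 'flag': P(spam) = 0.75·0.2768 / (0.75·0.2768 + 0.3·0.7232) ≈ 0.4889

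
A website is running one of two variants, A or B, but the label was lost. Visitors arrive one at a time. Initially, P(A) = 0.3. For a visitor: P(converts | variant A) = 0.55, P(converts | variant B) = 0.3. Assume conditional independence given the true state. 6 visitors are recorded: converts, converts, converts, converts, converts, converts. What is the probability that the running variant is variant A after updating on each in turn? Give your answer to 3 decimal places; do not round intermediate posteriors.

0.942

After 'converts': P(A) = 0.55·0.3000 / (0.55·0.3000 + 0.3·0.7000) ≈ 0.4400
After 'converts': P(A) = 0.55·0.4400 / (0.55·0.4400 + 0.3·0.5600) ≈ 0.5902
After 'converts': P(A) = 0.55·0.5902 / (0.55·0.5902 + 0.3·0.4098) ≈ 0.7253
After 'converts': P(A) = 0.55·0.7253 / (0.55·0.7253 + 0.3·0.2747) ≈ 0.8288
After 'converts': P(A) = 0.55·0.8288 / (0.55·0.8288 + 0.3·0.1712) ≈ 0.8987
After 'converts': P(A) = 0.55·0.8987 / (0.55·0.8987 + 0.3·0.1013) ≈ 0.9421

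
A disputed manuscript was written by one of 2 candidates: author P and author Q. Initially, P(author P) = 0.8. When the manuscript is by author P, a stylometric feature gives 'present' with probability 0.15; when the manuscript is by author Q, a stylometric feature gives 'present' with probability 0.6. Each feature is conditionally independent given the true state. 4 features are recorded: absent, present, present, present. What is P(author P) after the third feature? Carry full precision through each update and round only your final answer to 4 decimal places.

0.3469

After 'absent': P(author P) = 0.85·0.8000 / (0.85·0.8000 + 0.4·0.2000) ≈ 0.8947
After 'present': P(author P) = 0.15·0.8947 / (0.15·0.8947 + 0.6·0.1053) ≈ 0.6800
After 'present': P(author P) = 0.15·0.6800 / (0.15·0.6800 + 0.6·0.3200) ≈ 0.3469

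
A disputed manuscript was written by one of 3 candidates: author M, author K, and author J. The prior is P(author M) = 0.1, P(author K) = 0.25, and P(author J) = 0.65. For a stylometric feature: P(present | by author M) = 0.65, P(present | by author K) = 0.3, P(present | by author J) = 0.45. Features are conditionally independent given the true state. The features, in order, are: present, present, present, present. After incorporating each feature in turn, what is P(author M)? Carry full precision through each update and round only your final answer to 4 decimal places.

0.3836

After 'present': normaliser = 0.65·0.1000 + 0.3·0.2500 + 0.45·0.6500; P(author M) ≈ 0.1503, P(author K) ≈ 0.1734, P(author J) ≈ 0.6763
After 'present': normaliser = 0.65·0.1503 + 0.3·0.1734 + 0.45·0.6763; P(author M) ≈ 0.2151, P(author K) ≈ 0.1146, P(author J) ≈ 0.6703
After 'present': normaliser = 0.65·0.2151 + 0.3·0.1146 + 0.45·0.6703; P(author M) ≈ 0.2939, P(author K) ≈ 0.0722, P(author J) ≈ 0.6339
After 'present': normaliser = 0.65·0.2939 + 0.3·0.0722 + 0.45·0.6339; P(author M) ≈ 0.3836, P(author K) ≈ 0.0435, P(author J) ≈ 0.5728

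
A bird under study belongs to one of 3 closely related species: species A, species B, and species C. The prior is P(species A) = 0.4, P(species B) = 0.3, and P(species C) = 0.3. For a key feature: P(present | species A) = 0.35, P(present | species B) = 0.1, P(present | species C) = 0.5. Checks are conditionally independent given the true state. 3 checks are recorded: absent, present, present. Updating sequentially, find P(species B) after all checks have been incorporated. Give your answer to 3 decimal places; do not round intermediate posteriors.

After 'absent': normaliser = 0.65·0.4000 + 0.9·0.3000 + 0.5·0.3000; P(species A) ≈ 0.3824, P(species B) ≈ 0.3971, P(species C) ≈ 0.2206
After 'present': normaliser = 0.35·0.3824 + 0.1·0.3971 + 0.5·0.2206; P(species A) ≈ 0.4715, P(species B) ≈ 0.1399, P(species C) ≈ 0.3886
After 'present': normaliser = 0.35·0.4715 + 0.1·0.1399 + 0.5·0.3886; P(species A) ≈ 0.4421, P(species B) ≈ 0.0375, P(species C) ≈ 0.5205

0.037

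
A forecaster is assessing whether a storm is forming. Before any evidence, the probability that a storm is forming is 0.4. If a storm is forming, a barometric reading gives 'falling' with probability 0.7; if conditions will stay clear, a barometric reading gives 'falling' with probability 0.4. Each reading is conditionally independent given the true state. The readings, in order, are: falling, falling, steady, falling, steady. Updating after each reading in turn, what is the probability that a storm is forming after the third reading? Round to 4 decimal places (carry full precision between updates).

0.5052

After 'falling': P(storm) = 0.7·0.4000 / (0.7·0.4000 + 0.4·0.6000) ≈ 0.5385
After 'falling': P(storm) = 0.7·0.5385 / (0.7·0.5385 + 0.4·0.4615) ≈ 0.6712
After 'steady': P(storm) = 0.3·0.6712 / (0.3·0.6712 + 0.6·0.3288) ≈ 0.5052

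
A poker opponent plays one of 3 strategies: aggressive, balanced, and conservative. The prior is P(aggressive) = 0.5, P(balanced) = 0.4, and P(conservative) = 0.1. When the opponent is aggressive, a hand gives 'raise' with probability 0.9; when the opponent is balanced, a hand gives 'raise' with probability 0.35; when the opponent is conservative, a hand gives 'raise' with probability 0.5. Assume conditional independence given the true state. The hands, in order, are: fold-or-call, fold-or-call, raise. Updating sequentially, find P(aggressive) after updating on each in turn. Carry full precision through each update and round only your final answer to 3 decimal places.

After 'fold-or-call': normaliser = 0.1·0.5000 + 0.65·0.4000 + 0.5·0.1000; P(aggressive) ≈ 0.1389, P(balanced) ≈ 0.7222, P(conservative) ≈ 0.1389
After 'fold-or-call': normaliser = 0.1·0.1389 + 0.65·0.7222 + 0.5·0.1389; P(aggressive) ≈ 0.0251, P(balanced) ≈ 0.8492, P(conservative) ≈ 0.1256
After 'raise': normaliser = 0.9·0.0251 + 0.35·0.8492 + 0.5·0.1256; P(aggressive) ≈ 0.0591, P(balanced) ≈ 0.7768, P(conservative) ≈ 0.1641

0.059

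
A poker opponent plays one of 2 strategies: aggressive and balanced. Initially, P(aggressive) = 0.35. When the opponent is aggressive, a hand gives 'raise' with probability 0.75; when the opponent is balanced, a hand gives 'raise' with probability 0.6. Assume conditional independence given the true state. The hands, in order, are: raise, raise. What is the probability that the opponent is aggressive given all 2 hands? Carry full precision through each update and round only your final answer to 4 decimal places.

0.4569

Apply Bayes' rule sequentially, carrying P(aggressive) forward.
After 'raise': P(aggressive) = 0.75·0.3500 / (0.75·0.3500 + 0.6·0.6500) ≈ 0.4023
After 'raise': P(aggressive) = 0.75·0.4023 / (0.75·0.4023 + 0.6·0.5977) ≈ 0.4569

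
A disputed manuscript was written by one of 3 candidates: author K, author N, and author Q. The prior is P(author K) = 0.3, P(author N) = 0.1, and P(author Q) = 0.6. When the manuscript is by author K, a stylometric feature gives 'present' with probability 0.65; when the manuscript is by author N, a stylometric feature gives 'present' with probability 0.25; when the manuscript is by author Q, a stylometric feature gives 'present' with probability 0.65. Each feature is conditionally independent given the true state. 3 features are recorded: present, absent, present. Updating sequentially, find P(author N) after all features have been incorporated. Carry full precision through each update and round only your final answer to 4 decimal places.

0.0340

Each posterior becomes the prior for the next update.
After 'present': normaliser = 0.65·0.3000 + 0.25·0.1000 + 0.65·0.6000; P(author K) ≈ 0.3197, P(author N) ≈ 0.0410, P(author Q) ≈ 0.6393
After 'absent': normaliser = 0.35·0.3197 + 0.75·0.0410 + 0.35·0.6393; P(author K) ≈ 0.3054, P(author N) ≈ 0.0839, P(author Q) ≈ 0.6107
After 'present': normaliser = 0.65·0.3054 + 0.25·0.0839 + 0.65·0.6107; P(author K) ≈ 0.3220, P(author N) ≈ 0.0340, P(author Q) ≈ 0.6440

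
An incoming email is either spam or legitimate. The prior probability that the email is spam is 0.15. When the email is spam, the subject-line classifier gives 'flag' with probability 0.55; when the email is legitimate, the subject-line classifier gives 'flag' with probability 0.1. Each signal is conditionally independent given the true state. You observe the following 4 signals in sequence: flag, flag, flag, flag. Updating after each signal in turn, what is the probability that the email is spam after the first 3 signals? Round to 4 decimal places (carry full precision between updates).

0.9671

After 'flag': P(spam) = 0.55·0.1500 / (0.55·0.1500 + 0.1·0.8500) ≈ 0.4925
After 'flag': P(spam) = 0.55·0.4925 / (0.55·0.4925 + 0.1·0.5075) ≈ 0.8422
After 'flag': P(spam) = 0.55·0.8422 / (0.55·0.8422 + 0.1·0.1578) ≈ 0.9671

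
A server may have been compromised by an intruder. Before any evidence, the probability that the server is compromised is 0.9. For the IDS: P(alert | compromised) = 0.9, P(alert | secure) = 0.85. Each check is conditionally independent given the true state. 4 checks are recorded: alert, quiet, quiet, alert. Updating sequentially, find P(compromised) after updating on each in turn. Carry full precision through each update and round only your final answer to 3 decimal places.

0.818

After 'alert': P(compromised) = 0.9·0.9000 / (0.9·0.9000 + 0.85·0.1000) ≈ 0.9050
After 'quiet': P(compromised) = 0.1·0.9050 / (0.1·0.9050 + 0.15·0.0950) ≈ 0.8640
After 'quiet': P(compromised) = 0.1·0.8640 / (0.1·0.8640 + 0.15·0.1360) ≈ 0.8090
After 'alert': P(compromised) = 0.9·0.8090 / (0.9·0.8090 + 0.85·0.1910) ≈ 0.8177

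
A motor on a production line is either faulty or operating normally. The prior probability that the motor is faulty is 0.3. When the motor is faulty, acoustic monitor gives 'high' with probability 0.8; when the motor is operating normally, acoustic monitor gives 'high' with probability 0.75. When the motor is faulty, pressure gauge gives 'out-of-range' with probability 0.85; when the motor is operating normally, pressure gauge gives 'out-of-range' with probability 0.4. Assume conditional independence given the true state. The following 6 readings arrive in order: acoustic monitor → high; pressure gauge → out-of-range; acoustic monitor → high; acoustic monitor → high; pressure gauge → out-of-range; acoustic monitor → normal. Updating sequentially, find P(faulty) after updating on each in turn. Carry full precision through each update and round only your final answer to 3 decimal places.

0.653

After acoustic monitor='high': P(faulty) = 0.8·0.3000 / (0.8·0.3000 + 0.75·0.7000) ≈ 0.3137
After pressure gauge='out-of-range': P(faulty) = 0.85·0.3137 / (0.85·0.3137 + 0.4·0.6863) ≈ 0.4928
After acoustic monitor='high': P(faulty) = 0.8·0.4928 / (0.8·0.4928 + 0.75·0.5072) ≈ 0.5089
After acoustic monitor='high': P(faulty) = 0.8·0.5089 / (0.8·0.5089 + 0.75·0.4911) ≈ 0.5250
After pressure gauge='out-of-range': P(faulty) = 0.85·0.5250 / (0.85·0.5250 + 0.4·0.4750) ≈ 0.7014
After acoustic monitor='normal': P(faulty) = 0.2·0.7014 / (0.2·0.7014 + 0.25·0.2986) ≈ 0.6527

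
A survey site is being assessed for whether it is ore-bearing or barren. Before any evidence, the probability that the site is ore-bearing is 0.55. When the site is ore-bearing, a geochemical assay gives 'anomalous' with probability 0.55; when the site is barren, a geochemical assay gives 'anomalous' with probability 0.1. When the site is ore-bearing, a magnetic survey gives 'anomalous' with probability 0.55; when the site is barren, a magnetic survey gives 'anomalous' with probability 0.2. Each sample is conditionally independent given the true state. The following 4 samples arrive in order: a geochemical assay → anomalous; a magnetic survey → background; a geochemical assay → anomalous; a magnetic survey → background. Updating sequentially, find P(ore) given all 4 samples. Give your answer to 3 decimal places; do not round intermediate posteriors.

Each posterior becomes the prior for the next update.
After a geochemical assay='anomalous': P(ore) = 0.55·0.5500 / (0.55·0.5500 + 0.1·0.4500) ≈ 0.8705
After a magnetic survey='background': P(ore) = 0.45·0.8705 / (0.45·0.8705 + 0.8·0.1295) ≈ 0.7908
After a geochemical assay='anomalous': P(ore) = 0.55·0.7908 / (0.55·0.7908 + 0.1·0.2092) ≈ 0.9541
After a magnetic survey='background': P(ore) = 0.45·0.9541 / (0.45·0.9541 + 0.8·0.0459) ≈ 0.9212

0.921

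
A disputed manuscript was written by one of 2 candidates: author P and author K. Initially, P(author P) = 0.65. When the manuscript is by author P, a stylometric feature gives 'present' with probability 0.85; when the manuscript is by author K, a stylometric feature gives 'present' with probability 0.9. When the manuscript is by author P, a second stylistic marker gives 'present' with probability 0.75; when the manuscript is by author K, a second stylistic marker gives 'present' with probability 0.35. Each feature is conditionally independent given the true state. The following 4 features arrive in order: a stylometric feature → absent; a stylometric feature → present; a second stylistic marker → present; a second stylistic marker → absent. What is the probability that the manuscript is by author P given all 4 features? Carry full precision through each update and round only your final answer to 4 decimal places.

0.6844

Apply Bayes' rule sequentially, carrying P(author P) forward.
After a stylometric feature='absent': P(author P) = 0.15·0.6500 / (0.15·0.6500 + 0.1·0.3500) ≈ 0.7358
After a stylometric feature='present': P(author P) = 0.85·0.7358 / (0.85·0.7358 + 0.9·0.2642) ≈ 0.7246
After a second stylistic marker='present': P(author P) = 0.75·0.7246 / (0.75·0.7246 + 0.35·0.2754) ≈ 0.8493
After a second stylistic marker='absent': P(author P) = 0.25·0.8493 / (0.25·0.8493 + 0.65·0.1507) ≈ 0.6844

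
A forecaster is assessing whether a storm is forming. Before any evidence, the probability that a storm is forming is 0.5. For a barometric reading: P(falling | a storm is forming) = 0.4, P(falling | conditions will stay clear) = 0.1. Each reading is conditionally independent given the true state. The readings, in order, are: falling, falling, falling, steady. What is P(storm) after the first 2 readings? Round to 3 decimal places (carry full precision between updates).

After 'falling': P(storm) = 0.4·0.5000 / (0.4·0.5000 + 0.1·0.5000) ≈ 0.8000
After 'falling': P(storm) = 0.4·0.8000 / (0.4·0.8000 + 0.1·0.2000) ≈ 0.9412

0.941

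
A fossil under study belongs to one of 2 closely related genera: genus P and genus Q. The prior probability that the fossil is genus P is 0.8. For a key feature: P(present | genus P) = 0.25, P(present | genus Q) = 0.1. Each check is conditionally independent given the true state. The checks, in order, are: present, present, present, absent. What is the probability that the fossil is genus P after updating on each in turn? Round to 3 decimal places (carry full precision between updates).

After 'present': P(genus P) = 0.25·0.8000 / (0.25·0.8000 + 0.1·0.2000) ≈ 0.9091
After 'present': P(genus P) = 0.25·0.9091 / (0.25·0.9091 + 0.1·0.0909) ≈ 0.9615
After 'present': P(genus P) = 0.25·0.9615 / (0.25·0.9615 + 0.1·0.0385) ≈ 0.9843
After 'absent': P(genus P) = 0.75·0.9843 / (0.75·0.9843 + 0.9·0.0157) ≈ 0.9812

0.981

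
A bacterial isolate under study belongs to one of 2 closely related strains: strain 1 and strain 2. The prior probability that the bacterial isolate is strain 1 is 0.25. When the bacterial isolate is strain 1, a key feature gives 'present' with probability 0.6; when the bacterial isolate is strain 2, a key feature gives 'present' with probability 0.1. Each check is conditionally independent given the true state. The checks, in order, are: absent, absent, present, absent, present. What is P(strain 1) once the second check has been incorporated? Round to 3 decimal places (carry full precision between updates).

After 'absent': P(strain 1) = 0.4·0.2500 / (0.4·0.2500 + 0.9·0.7500) ≈ 0.1290
After 'absent': P(strain 1) = 0.4·0.1290 / (0.4·0.1290 + 0.9·0.8710) ≈ 0.0618

0.062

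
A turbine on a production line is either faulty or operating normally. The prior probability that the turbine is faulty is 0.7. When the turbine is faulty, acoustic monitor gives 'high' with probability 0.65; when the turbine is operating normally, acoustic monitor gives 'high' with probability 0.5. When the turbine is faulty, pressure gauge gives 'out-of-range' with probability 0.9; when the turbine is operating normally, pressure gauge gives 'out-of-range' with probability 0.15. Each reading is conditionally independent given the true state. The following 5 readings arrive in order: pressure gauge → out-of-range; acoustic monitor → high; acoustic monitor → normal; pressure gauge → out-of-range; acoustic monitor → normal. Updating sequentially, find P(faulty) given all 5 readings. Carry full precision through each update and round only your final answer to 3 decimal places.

0.982

After pressure gauge='out-of-range': P(faulty) = 0.9·0.7000 / (0.9·0.7000 + 0.15·0.3000) ≈ 0.9333
After acoustic monitor='high': P(faulty) = 0.65·0.9333 / (0.65·0.9333 + 0.5·0.0667) ≈ 0.9479
After acoustic monitor='normal': P(faulty) = 0.35·0.9479 / (0.35·0.9479 + 0.5·0.0521) ≈ 0.9272
After pressure gauge='out-of-range': P(faulty) = 0.9·0.9272 / (0.9·0.9272 + 0.15·0.0728) ≈ 0.9871
After acoustic monitor='normal': P(faulty) = 0.35·0.9871 / (0.35·0.9871 + 0.5·0.0129) ≈ 0.9817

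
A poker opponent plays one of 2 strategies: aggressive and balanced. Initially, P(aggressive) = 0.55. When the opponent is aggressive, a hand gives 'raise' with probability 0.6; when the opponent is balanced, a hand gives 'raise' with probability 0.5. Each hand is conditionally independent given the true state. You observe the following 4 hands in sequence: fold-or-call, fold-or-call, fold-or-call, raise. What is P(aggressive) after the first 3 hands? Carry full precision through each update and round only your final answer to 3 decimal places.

Each posterior becomes the prior for the next update.
After 'fold-or-call': P(aggressive) = 0.4·0.5500 / (0.4·0.5500 + 0.5·0.4500) ≈ 0.4944
After 'fold-or-call': P(aggressive) = 0.4·0.4944 / (0.4·0.4944 + 0.5·0.5056) ≈ 0.4389
After 'fold-or-call': P(aggressive) = 0.4·0.4389 / (0.4·0.4389 + 0.5·0.5611) ≈ 0.3849

0.385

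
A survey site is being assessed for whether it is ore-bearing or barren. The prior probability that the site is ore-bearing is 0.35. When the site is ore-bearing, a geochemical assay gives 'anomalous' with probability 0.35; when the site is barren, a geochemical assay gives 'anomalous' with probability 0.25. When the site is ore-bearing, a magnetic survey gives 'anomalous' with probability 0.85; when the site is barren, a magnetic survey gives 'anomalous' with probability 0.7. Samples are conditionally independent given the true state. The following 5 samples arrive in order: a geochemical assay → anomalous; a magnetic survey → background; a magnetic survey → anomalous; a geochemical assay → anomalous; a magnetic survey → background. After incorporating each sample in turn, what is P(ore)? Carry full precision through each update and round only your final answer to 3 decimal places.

After a geochemical assay='anomalous': P(ore) = 0.35·0.3500 / (0.35·0.3500 + 0.25·0.6500) ≈ 0.4298
After a magnetic survey='background': P(ore) = 0.15·0.4298 / (0.15·0.4298 + 0.3·0.5702) ≈ 0.2737
After a magnetic survey='anomalous': P(ore) = 0.85·0.2737 / (0.85·0.2737 + 0.7·0.7263) ≈ 0.3140
After a geochemical assay='anomalous': P(ore) = 0.35·0.3140 / (0.35·0.3140 + 0.25·0.6860) ≈ 0.3905
After a magnetic survey='background': P(ore) = 0.15·0.3905 / (0.15·0.3905 + 0.3·0.6095) ≈ 0.2426

0.243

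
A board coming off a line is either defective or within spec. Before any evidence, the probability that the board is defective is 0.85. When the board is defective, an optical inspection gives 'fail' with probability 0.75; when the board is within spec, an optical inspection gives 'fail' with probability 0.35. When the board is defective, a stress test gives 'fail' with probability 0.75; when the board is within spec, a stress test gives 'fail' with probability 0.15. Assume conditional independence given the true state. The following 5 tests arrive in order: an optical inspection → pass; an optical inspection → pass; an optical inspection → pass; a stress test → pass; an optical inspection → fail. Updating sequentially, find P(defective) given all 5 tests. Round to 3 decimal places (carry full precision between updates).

0.169

After an optical inspection='pass': P(defective) = 0.25·0.8500 / (0.25·0.8500 + 0.65·0.1500) ≈ 0.6855
After an optical inspection='pass': P(defective) = 0.25·0.6855 / (0.25·0.6855 + 0.65·0.3145) ≈ 0.4560
After an optical inspection='pass': P(defective) = 0.25·0.4560 / (0.25·0.4560 + 0.65·0.5440) ≈ 0.2438
After a stress test='pass': P(defective) = 0.25·0.2438 / (0.25·0.2438 + 0.85·0.7562) ≈ 0.0866
After an optical inspection='fail': P(defective) = 0.75·0.0866 / (0.75·0.0866 + 0.35·0.9134) ≈ 0.1689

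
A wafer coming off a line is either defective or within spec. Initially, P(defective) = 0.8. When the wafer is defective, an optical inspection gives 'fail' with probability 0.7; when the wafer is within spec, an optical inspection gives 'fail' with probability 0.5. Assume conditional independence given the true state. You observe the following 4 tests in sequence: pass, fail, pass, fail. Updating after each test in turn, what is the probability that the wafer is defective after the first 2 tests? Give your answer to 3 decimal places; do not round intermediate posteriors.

0.771

After 'pass': P(defective) = 0.3·0.8000 / (0.3·0.8000 + 0.5·0.2000) ≈ 0.7059
After 'fail': P(defective) = 0.7·0.7059 / (0.7·0.7059 + 0.5·0.2941) ≈ 0.7706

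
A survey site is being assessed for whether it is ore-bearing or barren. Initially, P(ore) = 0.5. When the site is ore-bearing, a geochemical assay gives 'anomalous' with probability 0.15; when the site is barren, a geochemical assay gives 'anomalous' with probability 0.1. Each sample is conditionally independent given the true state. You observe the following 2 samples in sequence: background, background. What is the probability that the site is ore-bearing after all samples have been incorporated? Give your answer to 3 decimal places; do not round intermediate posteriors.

Apply Bayes' rule sequentially, carrying P(ore) forward.
After 'background': P(ore) = 0.85·0.5000 / (0.85·0.5000 + 0.9·0.5000) ≈ 0.4857
After 'background': P(ore) = 0.85·0.4857 / (0.85·0.4857 + 0.9·0.5143) ≈ 0.4715

0.471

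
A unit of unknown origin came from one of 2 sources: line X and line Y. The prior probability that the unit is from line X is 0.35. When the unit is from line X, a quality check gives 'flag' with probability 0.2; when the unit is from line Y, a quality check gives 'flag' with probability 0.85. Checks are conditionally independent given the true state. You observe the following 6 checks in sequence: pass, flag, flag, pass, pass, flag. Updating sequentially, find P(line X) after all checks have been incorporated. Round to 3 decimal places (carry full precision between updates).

0.516

After 'pass': P(line X) = 0.8·0.3500 / (0.8·0.3500 + 0.15·0.6500) ≈ 0.7417
After 'flag': P(line X) = 0.2·0.7417 / (0.2·0.7417 + 0.85·0.2583) ≈ 0.4032
After 'flag': P(line X) = 0.2·0.4032 / (0.2·0.4032 + 0.85·0.5968) ≈ 0.1372
After 'pass': P(line X) = 0.8·0.1372 / (0.8·0.1372 + 0.15·0.8628) ≈ 0.4589
After 'pass': P(line X) = 0.8·0.4589 / (0.8·0.4589 + 0.15·0.5411) ≈ 0.8189
After 'flag': P(line X) = 0.2·0.8189 / (0.2·0.8189 + 0.85·0.1811) ≈ 0.5155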